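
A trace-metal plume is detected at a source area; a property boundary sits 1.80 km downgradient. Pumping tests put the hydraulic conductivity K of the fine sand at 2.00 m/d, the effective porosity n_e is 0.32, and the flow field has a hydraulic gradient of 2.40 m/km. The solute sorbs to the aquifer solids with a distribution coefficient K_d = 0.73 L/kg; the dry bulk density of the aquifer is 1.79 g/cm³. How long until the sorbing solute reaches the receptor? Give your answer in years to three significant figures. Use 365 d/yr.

1670 years

Specific discharge q = 2.00 × 0.0024 = 0.004800 m/d
v_s = q/n_e = 0.004800/0.32 = 0.01500 m/d
Retardation R = 1 + ρ_b·K_d/n = 1 + 1.79×0.73/0.32 = 5.083
Contaminant velocity v_c = v/R = 0.01500/5.083 = 0.002951 m/d
L = 1.80 km = 1800 m
t = L/v_c = 1800/0.002951 = 610000 d
   = 610000/365 = 1670 yr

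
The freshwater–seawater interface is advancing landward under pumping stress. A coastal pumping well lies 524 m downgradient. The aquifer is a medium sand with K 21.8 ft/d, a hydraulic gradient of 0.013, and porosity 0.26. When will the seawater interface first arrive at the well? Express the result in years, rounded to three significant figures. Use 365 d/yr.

4.32 years

K = 21.8 ft/d × 0.3048 = 6.645 m/d
Specific discharge q = 6.645 × 0.013 = 0.08638 m/d
v = Ki/n = 6.645·0.013/0.26 = 0.3322 m/d
t = L / v = 524 / 0.3322 = 1577 d
   = 1577 / 365 = 4.32 yr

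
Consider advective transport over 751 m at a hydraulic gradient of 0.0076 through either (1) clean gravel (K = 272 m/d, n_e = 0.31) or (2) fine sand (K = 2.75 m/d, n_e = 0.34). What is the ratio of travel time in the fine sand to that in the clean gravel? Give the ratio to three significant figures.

108

Unit 1 (clean gravel): v = 272×0.0076/0.31 = 6.668 m/d, t = 751/6.668 = 112.6 d
Unit 2 (fine sand): v = 2.75×0.0076/0.34 = 0.06147 m/d, t = 751/0.06147 = 12220 d
t(fine sand) / t(clean gravel) = 12220/112.6 = 108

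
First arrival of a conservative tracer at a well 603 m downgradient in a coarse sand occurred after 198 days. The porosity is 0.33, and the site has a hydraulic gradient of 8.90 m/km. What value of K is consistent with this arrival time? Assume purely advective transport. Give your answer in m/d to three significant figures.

113 m/d

v = L / t = 603 / 198 = 3.045 m/d
K = v · n / i = 3.045 × 0.33 / 0.0089 = 113 m/d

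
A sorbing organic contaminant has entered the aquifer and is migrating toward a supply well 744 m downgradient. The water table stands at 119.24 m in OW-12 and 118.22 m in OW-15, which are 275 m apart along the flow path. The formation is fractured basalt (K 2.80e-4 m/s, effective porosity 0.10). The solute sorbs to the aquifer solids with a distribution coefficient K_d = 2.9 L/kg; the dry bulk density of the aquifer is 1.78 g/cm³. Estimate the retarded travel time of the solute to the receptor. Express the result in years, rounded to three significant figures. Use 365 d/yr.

120 years

Hydraulic gradient i = (119.24 − 118.22) / 275 = 1.02 / 275 = 0.003709
K = 2.80e-4 m/s × 86400 s/d = 24.19 m/d
q = Ki = 24.19 × 0.003709 = 0.08973 m/d
v = Ki/n = 24.19·0.003709/0.10 = 0.8973 m/d
Retardation R = 1 + ρ_b·K_d/n = 1 + 1.78×2.9/0.10 = 52.62
Contaminant velocity v_c = v/R = 0.8973/52.62 = 0.01705 m/d
t = L/v_c = 744/0.01705 = 43630 d
   = 43630/365 = 120 yr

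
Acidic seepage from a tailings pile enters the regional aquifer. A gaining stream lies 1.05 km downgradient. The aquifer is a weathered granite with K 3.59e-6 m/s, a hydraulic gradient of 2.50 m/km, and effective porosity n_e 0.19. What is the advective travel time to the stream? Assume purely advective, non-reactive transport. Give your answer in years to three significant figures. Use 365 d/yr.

705 years

K = 3.59e-6 m/s × 86400 s/d = 0.3102 m/d
q = Ki = 0.3102 × 0.0025 = 7.754e-4 m/d
Average linear velocity = 7.754e-4 / 0.19 = 0.004081 m/d
L = 1.05 km = 1050 m
t = L / v = 1050 / 0.004081 = 257300 d
   = 257300 / 365 = 705 yr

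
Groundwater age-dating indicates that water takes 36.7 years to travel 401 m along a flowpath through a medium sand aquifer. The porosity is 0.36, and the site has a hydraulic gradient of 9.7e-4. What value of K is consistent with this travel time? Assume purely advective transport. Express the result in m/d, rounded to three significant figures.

t = 36.7 years = 13400 d
v = L / t = 401 / 13400 = 0.02994 m/d
K = v · n / i = 0.02994 × 0.36 / 9.7e-4 = 11.1 m/d

11.1 m/d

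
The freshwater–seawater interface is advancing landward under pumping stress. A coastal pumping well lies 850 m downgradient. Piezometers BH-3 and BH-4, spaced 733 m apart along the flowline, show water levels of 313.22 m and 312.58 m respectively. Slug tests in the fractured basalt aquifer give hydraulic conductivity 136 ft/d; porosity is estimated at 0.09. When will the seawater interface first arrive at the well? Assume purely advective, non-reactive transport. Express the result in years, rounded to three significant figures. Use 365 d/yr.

Hydraulic gradient i = (313.22 − 312.58) / 733 = 0.64 / 733 = 8.731e-4
K = 136 ft/d × 0.3048 = 41.45 m/d
Darcy flux q = K·i = 41.45 × 8.731e-4 = 0.03619 m/d
Average linear velocity = 0.03619 / 0.09 = 0.4021 m/d
t = L / v = 850 / 0.4021 = 2114 d
   = 2114 / 365 = 5.79 yr

5.79 years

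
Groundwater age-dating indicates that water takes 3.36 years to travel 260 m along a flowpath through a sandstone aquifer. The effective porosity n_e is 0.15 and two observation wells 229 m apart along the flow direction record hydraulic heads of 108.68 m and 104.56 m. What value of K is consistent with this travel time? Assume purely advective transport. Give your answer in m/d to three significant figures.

Hydraulic gradient i = (108.68 − 104.56) / 229 = 4.12 / 229 = 0.01799
t = 3.36 years = 1226 d
v = L / t = 260 / 1226 = 0.2120 m/d
K = v · n / i = 0.2120 × 0.15 / 0.01799 = 1.77 m/d

1.77 m/d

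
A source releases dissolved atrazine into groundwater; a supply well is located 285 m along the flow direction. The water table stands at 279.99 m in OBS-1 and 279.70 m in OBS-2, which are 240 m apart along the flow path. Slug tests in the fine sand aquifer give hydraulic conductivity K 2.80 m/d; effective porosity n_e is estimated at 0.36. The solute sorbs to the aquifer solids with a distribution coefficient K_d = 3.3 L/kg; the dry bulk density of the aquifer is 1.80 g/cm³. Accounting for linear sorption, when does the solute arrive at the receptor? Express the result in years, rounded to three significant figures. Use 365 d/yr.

Hydraulic gradient i = (279.99 − 279.70) / 240 = 0.29 / 240 = 0.001208
Darcy flux q = K·i = 2.80 × 0.001208 = 0.003383 m/d
Seepage velocity v = q / n = 0.003383 / 0.36 = 0.009398 m/d
Retardation R = 1 + ρ_b·K_d/n = 1 + 1.80×3.3/0.36 = 17.50
Contaminant velocity v_c = v/R = 0.009398/17.50 = 5.370e-4 m/d
t = L/v_c = 285/5.370e-4 = 530700 d
   = 530700/365 = 1450 yr

1450 years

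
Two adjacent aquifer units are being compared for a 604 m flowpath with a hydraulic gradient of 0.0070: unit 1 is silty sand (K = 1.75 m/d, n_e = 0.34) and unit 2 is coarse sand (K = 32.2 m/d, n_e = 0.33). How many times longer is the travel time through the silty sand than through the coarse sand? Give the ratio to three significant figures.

Unit 1 (silty sand): v = 1.75×0.0070/0.34 = 0.03603 m/d, t = 604/0.03603 = 16760 d
Unit 2 (coarse sand): v = 32.2×0.0070/0.33 = 0.6830 m/d, t = 604/0.6830 = 884.3 d
t(silty sand) / t(coarse sand) = 16760/884.3 = 19.0

19.0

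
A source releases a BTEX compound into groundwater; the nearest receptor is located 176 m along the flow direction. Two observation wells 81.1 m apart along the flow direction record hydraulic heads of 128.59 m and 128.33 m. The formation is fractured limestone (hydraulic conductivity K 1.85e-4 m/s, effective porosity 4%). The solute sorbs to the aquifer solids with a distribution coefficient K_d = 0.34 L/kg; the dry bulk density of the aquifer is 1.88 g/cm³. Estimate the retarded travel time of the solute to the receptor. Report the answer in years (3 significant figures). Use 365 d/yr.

6.39 years

Hydraulic gradient i = (128.59 − 128.33) / 81.1 = 0.26 / 81.1 = 0.003206
K = 1.85e-4 m/s × 86400 s/d = 15.98 m/d
q = Ki = 15.98 × 0.003206 = 0.05124 m/d
Seepage velocity v = q / n = 0.05124 / 0.04 = 1.281 m/d
Retardation R = 1 + ρ_b·K_d/n = 1 + 1.88×0.34/0.04 = 16.98
Contaminant velocity v_c = v/R = 1.281/16.98 = 0.07545 m/d
t = L/v_c = 176/0.07545 = 2333 d
   = 2333/365 = 6.39 yr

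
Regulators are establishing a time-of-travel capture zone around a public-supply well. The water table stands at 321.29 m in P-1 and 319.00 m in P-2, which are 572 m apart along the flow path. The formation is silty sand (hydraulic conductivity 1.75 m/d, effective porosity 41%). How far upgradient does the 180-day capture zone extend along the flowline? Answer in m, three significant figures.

3.08 m

Hydraulic gradient i = (321.29 − 319.00) / 572 = 2.29 / 572 = 0.004003
q = Ki = 1.75 × 0.004003 = 0.007006 m/d
v = Ki/n = 1.75·0.004003/0.41 = 0.01709 m/d
L = v × T = 0.01709 × 180 = 3.076 m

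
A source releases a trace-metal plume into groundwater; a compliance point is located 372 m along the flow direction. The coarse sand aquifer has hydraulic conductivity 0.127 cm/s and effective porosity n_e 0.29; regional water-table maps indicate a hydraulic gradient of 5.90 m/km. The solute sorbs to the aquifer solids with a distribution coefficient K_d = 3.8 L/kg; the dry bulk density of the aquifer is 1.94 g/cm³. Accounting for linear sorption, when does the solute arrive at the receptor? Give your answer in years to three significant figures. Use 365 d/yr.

12.1 years

K = 0.127 cm/s × 864 = 109.7 m/d
q = Ki = 109.7 × 0.0059 = 0.6474 m/d
v_s = q/n_e = 0.6474/0.29 = 2.232 m/d
Retardation R = 1 + ρ_b·K_d/n = 1 + 1.94×3.8/0.29 = 26.42
Contaminant velocity v_c = v/R = 2.232/26.42 = 0.08449 m/d
t = L/v_c = 372/0.08449 = 4403 d
   = 4403/365 = 12.1 yr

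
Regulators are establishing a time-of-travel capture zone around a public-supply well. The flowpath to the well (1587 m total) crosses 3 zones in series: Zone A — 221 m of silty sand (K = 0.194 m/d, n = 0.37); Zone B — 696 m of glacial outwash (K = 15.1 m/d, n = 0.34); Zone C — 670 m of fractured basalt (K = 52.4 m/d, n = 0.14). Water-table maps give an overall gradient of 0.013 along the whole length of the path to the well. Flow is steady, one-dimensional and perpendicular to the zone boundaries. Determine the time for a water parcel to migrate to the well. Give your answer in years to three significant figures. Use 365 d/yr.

65.6 years

Steady 1-D flow in series ⇒ the Darcy flux q is identical in every zone and the zone head losses add (resistances L/K in series).
Σ(L/K) = 221/0.194 + 696/15.1 + 670/52.4 = 1139 + 46.09 + 12.79 = 1198 d
K_eq = L_total / Σ(L/K) = 1587 / 1198 = 1.325 m/d
q = K_eq · i = 1.325 × 0.013 = 0.01722 m/d (same in every zone)
Zone A: v = q/n = 0.01722/0.37 = 0.04654 m/d → t_A = 221/0.04654 = 4748 d
Zone B: v = q/n = 0.01722/0.34 = 0.05065 m/d → t_B = 696/0.05065 = 13740 d
Zone C: v = q/n = 0.01722/0.14 = 0.1230 m/d → t_C = 670/0.1230 = 5447 d
Total t = 4748 + 13740 + 5447 = 23940 d
   = 23940 / 365 = 65.6 yr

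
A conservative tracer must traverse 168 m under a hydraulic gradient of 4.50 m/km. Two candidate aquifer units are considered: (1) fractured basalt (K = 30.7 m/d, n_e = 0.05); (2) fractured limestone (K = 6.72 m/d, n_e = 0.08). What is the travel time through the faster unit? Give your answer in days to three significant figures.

Unit 1 (fractured basalt): v = 30.7×0.0045/0.05 = 2.763 m/d, t = 168/2.763 = 60.80 d
Unit 2 (fractured limestone): v = 6.72×0.0045/0.08 = 0.3780 m/d, t = 168/0.3780 = 444.4 d
Faster unit: t = 60.8 d

60.8 days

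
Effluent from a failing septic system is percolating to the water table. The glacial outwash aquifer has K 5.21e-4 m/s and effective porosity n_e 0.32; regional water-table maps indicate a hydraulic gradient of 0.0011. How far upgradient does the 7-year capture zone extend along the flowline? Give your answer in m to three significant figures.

395 m

K = 5.21e-4 m/s × 86400 s/d = 45.01 m/d
q = Ki = 45.01 × 0.0011 = 0.04952 m/d
v_s = q/n_e = 0.04952/0.32 = 0.1547 m/d
T = 7 yr × 365 = 2555 d
L = v × T = 0.1547 × 2555 = 395.4 m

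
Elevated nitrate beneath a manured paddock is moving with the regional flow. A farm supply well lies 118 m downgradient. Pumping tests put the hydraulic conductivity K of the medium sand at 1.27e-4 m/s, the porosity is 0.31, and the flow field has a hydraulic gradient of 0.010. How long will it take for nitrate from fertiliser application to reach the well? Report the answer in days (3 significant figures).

K = 1.27e-4 m/s × 86400 s/d = 10.97 m/d
Darcy flux q = K·i = 10.97 × 0.010 = 0.1097 m/d
Seepage velocity v = q / n = 0.1097 / 0.31 = 0.3540 m/d
t = L / v = 118 / 0.3540 = 333.4 d

333 days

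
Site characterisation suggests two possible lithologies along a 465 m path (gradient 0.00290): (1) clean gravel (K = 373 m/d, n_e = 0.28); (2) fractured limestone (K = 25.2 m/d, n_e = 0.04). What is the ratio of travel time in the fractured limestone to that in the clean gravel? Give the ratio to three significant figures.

2.11

Unit 1 (clean gravel): v = 373×0.0029/0.28 = 3.863 m/d, t = 465/3.863 = 120.4 d
Unit 2 (fractured limestone): v = 25.2×0.0029/0.04 = 1.827 m/d, t = 465/1.827 = 254.5 d
t(fractured limestone) / t(clean gravel) = 254.5/120.4 = 2.11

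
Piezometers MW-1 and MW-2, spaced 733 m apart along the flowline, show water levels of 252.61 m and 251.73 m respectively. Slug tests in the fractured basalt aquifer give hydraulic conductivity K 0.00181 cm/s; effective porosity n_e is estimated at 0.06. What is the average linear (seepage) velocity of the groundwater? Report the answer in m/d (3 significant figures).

Hydraulic gradient i = (252.61 − 251.73) / 733 = 0.88 / 733 = 0.001201
K = 0.00181 cm/s × 864 = 1.564 m/d
Darcy flux q = K·i = 1.564 × 0.001201 = 0.001877 m/d
Average linear velocity = 0.001877 / 0.06 = 0.03129 m/d

0.0313 m/d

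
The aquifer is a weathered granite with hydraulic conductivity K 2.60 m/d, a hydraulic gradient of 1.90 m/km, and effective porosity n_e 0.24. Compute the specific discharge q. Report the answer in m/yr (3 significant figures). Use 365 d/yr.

1.80 m/yr

Darcy flux q = K·i = 2.60 × 0.0019 = 0.004940 m/d
   = 0.004940 × 365 = 1.80 m/yr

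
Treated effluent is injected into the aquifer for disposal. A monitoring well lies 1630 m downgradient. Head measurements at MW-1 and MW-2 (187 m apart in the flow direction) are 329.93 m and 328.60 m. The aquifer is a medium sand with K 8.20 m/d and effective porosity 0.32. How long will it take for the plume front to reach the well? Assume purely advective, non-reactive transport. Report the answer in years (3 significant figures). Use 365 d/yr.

24.5 years

Hydraulic gradient i = (329.93 − 328.60) / 187 = 1.33 / 187 = 0.007112
Darcy flux q = K·i = 8.20 × 0.007112 = 0.05832 m/d
Seepage velocity v = q / n = 0.05832 / 0.32 = 0.1823 m/d
t = L / v = 1630 / 0.1823 = 8944 d
   = 8944 / 365 = 24.5 yr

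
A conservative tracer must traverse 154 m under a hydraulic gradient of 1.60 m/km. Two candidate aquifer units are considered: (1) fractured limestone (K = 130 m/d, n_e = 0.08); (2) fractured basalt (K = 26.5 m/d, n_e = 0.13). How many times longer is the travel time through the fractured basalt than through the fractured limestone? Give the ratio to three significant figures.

Unit 1 (fractured limestone): v = 130×0.0016/0.08 = 2.600 m/d, t = 154/2.600 = 59.23 d
Unit 2 (fractured basalt): v = 26.5×0.0016/0.13 = 0.3262 m/d, t = 154/0.3262 = 472.2 d
t(fractured basalt) / t(fractured limestone) = 472.2/59.23 = 7.97

7.97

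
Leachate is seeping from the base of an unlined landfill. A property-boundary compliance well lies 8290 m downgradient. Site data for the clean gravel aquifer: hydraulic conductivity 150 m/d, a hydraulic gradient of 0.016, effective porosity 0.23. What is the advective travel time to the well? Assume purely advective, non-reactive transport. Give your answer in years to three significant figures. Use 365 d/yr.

2.18 years

q = Ki = 150 × 0.016 = 2.400 m/d
Seepage velocity v = q / n = 2.400 / 0.23 = 10.43 m/d
t = L / v = 8290 / 10.43 = 794.5 d
   = 794.5 / 365 = 2.18 yr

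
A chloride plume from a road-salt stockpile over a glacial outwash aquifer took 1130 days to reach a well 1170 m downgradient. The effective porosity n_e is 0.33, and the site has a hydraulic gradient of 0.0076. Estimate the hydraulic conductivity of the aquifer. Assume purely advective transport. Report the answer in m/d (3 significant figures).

v = L / t = 1170 / 1130 = 1.035 m/d
K = v · n / i = 1.035 × 0.33 / 0.0076 = 45.0 m/d

45.0 m/d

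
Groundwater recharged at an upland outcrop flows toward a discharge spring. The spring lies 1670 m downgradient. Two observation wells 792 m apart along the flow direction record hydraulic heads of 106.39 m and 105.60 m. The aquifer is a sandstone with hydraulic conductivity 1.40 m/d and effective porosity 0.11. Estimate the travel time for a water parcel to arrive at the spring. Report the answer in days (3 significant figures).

Hydraulic gradient i = (106.39 − 105.60) / 792 = 0.79 / 792 = 9.975e-4
Darcy flux q = K·i = 1.40 × 9.975e-4 = 0.001396 m/d
Seepage velocity v = q / n = 0.001396 / 0.11 = 0.01270 m/d
t = L / v = 1670 / 0.01270 = 131500 d

132000 days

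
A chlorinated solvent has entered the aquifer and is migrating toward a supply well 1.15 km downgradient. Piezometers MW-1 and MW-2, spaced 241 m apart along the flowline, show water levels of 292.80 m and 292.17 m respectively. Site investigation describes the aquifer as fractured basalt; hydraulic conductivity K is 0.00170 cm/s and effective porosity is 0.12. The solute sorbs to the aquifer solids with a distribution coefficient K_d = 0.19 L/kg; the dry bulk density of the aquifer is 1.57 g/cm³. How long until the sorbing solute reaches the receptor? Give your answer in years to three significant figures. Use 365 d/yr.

343 years

Hydraulic gradient i = (292.80 − 292.17) / 241 = 0.63 / 241 = 0.002614
K = 0.00170 cm/s × 864 = 1.469 m/d
Darcy flux q = K·i = 1.469 × 0.002614 = 0.003840 m/d
Average linear velocity = 0.003840 / 0.12 = 0.03200 m/d
Retardation R = 1 + ρ_b·K_d/n = 1 + 1.57×0.19/0.12 = 3.486
Contaminant velocity v_c = v/R = 0.03200/3.486 = 0.009179 m/d
L = 1.15 km = 1150 m
t = L/v_c = 1150/0.009179 = 125300 d
   = 125300/365 = 343 yr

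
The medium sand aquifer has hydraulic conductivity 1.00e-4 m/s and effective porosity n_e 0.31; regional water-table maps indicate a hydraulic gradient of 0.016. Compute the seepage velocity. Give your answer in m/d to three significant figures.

K = 1.00e-4 m/s × 86400 s/d = 8.640 m/d
q = Ki = 8.640 × 0.016 = 0.1382 m/d
v_s = q/n_e = 0.1382/0.31 = 0.4459 m/d

0.446 m/d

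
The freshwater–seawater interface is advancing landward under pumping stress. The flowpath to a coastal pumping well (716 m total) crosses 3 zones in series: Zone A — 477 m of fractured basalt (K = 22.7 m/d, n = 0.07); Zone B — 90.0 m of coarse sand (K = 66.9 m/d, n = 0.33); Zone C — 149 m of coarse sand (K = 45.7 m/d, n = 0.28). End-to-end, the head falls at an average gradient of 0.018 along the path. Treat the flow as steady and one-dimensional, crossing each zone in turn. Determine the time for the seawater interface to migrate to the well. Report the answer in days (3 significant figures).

208 days

Steady 1-D flow in series ⇒ the Darcy flux q is identical in every zone and the zone head losses add (resistances L/K in series).
Σ(L/K) = 477/22.7 + 90.0/66.9 + 149/45.7 = 21.01 + 1.345 + 3.260 = 25.62 d
K_eq = L_total / Σ(L/K) = 716 / 25.62 = 27.95 m/d
q = K_eq · i = 27.95 × 0.018 = 0.5031 m/d (same in every zone)
Zone A: v = q/n = 0.5031/0.07 = 7.187 m/d → t_A = 477/7.187 = 66.37 d
Zone B: v = q/n = 0.5031/0.33 = 1.524 m/d → t_B = 90.0/1.524 = 59.04 d
Zone C: v = q/n = 0.5031/0.28 = 1.797 m/d → t_C = 149/1.797 = 82.93 d
Total t = 66.37 + 59.04 + 82.93 = 208.3 d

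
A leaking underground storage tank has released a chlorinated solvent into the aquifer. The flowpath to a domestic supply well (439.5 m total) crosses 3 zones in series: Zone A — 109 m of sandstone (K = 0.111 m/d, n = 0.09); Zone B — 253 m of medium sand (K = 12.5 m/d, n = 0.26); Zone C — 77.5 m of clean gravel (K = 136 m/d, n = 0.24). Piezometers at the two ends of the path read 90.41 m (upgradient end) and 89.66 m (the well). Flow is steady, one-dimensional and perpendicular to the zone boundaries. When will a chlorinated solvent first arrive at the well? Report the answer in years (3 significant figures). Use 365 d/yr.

Total head drop ΔH = 90.41 − 89.66 = 0.75 m
Steady 1-D flow in series ⇒ the Darcy flux q is identical in every zone and the zone head losses add (resistances L/K in series).
Σ(L/K) = 109/0.111 + 253/12.5 + 77.5/136 = 982.0 + 20.24 + 0.5699 = 1003 d
q = ΔH / Σ(L/K) = 0.75 / 1003 = 7.479e-4 m/d (same in every zone)
Zone A: v = q/n = 7.479e-4/0.09 = 0.008310 m/d → t_A = 109/0.008310 = 13120 d
Zone B: v = q/n = 7.479e-4/0.26 = 0.002877 m/d → t_B = 253/0.002877 = 87950 d
Zone C: v = q/n = 7.479e-4/0.24 = 0.003116 m/d → t_C = 77.5/0.003116 = 24870 d
Total t = 13120 + 87950 + 24870 = 125900 d
   = 125900 / 365 = 345 yr

345 years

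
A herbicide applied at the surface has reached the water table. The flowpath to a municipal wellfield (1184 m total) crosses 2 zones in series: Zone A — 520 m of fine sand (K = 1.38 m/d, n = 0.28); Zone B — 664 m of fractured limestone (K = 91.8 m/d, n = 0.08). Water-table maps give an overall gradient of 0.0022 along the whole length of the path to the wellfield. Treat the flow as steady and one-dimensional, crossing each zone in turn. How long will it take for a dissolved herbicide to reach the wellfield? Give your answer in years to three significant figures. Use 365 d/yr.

For zones in series the flux q is common to all zones; the equivalent conductivity is the harmonic (thickness-weighted) mean, K_eq = L_total / Σ(L_j/K_j).
Σ(L/K) = 520/1.38 + 664/91.8 = 376.8 + 7.233 = 384.0 d
K_eq = L_total / Σ(L/K) = 1184 / 384.0 = 3.083 m/d
q = K_eq · i = 3.083 × 0.0022 = 0.006783 m/d (same in every zone)
Zone A: v = q/n = 0.006783/0.28 = 0.02422 m/d → t_A = 520/0.02422 = 21470 d
Zone B: v = q/n = 0.006783/0.08 = 0.08478 m/d → t_B = 664/0.08478 = 7832 d
Total t = 21470 + 7832 = 29300 d
   = 29300 / 365 = 80.3 yr

80.3 years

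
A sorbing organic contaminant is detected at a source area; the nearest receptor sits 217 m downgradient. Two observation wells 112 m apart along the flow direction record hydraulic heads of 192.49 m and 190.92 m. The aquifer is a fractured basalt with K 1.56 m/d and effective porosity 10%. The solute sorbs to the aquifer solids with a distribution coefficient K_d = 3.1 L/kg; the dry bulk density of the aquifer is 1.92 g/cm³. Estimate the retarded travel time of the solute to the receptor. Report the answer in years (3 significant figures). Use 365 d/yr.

Hydraulic gradient i = (192.49 − 190.92) / 112 = 1.57 / 112 = 0.01402
Darcy flux q = K·i = 1.56 × 0.01402 = 0.02187 m/d
Average linear velocity = 0.02187 / 0.10 = 0.2187 m/d
Retardation R = 1 + ρ_b·K_d/n = 1 + 1.92×3.1/0.10 = 60.52
Contaminant velocity v_c = v/R = 0.2187/60.52 = 0.003613 m/d
t = L/v_c = 217/0.003613 = 60060 d
   = 60060/365 = 165 yr

165 years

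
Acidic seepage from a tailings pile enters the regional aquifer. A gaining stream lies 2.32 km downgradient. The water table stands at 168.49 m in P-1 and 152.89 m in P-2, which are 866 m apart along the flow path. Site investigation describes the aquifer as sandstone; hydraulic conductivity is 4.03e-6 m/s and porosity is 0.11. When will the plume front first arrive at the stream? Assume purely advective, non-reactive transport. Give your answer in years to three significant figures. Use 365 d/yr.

111 years

Hydraulic gradient i = (168.49 − 152.89) / 866 = 15.60 / 866 = 0.01801
K = 4.03e-6 m/s × 86400 s/d = 0.3482 m/d
Specific discharge q = 0.3482 × 0.01801 = 0.006272 m/d
Average linear velocity = 0.006272 / 0.11 = 0.05702 m/d
L = 2.32 km = 2320 m
t = L / v = 2320 / 0.05702 = 40690 d
   = 40690 / 365 = 111 yr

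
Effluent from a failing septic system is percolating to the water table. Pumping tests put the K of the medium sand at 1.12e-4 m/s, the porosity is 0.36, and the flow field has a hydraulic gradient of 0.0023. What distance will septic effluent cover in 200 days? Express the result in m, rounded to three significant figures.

12.4 m

K = 1.12e-4 m/s × 86400 s/d = 9.677 m/d
Specific discharge q = 9.677 × 0.0023 = 0.02226 m/d
Seepage velocity v = q / n = 0.02226 / 0.36 = 0.06182 m/d
L = v × T = 0.06182 × 200 = 12.36 m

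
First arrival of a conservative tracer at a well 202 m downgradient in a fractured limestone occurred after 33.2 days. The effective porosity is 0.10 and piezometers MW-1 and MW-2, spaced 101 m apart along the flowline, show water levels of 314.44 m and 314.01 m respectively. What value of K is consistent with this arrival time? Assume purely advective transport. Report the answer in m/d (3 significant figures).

143 m/d

Hydraulic gradient i = (314.44 − 314.01) / 101 = 0.43 / 101 = 0.004257
v = L / t = 202 / 33.2 = 6.084 m/d
K = v · n / i = 6.084 × 0.10 / 0.004257 = 143 m/d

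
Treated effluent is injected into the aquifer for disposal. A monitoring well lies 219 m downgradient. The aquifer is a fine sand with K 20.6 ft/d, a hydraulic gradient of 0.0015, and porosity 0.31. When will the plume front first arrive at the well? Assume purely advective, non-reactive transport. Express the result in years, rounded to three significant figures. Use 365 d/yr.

19.7 years

K = 20.6 ft/d × 0.3048 = 6.279 m/d
Specific discharge q = 6.279 × 0.0015 = 0.009418 m/d
v = Ki/n = 6.279·0.0015/0.31 = 0.03038 m/d
t = L / v = 219 / 0.03038 = 7208 d
   = 7208 / 365 = 19.7 yr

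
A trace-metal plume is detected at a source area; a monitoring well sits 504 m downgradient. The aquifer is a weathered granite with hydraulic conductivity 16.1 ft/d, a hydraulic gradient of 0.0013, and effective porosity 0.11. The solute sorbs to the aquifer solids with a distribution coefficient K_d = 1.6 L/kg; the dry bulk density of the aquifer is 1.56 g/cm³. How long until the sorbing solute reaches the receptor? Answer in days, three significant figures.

K = 16.1 ft/d × 0.3048 = 4.907 m/d
q = Ki = 4.907 × 0.0013 = 0.006379 m/d
Seepage velocity v = q / n = 0.006379 / 0.11 = 0.05800 m/d
Retardation R = 1 + ρ_b·K_d/n = 1 + 1.56×1.6/0.11 = 23.69
Contaminant velocity v_c = v/R = 0.05800/23.69 = 0.002448 m/d
t = L/v_c = 504/0.002448 = 205900 d

206000 days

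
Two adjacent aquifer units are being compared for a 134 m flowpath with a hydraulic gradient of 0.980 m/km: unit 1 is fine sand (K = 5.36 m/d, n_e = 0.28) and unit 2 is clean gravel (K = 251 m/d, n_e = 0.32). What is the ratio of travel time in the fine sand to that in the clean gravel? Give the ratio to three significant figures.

41.0

Unit 1 (fine sand): v = 5.36×9.8e-4/0.28 = 0.01876 m/d, t = 134/0.01876 = 7143 d
Unit 2 (clean gravel): v = 251×9.8e-4/0.32 = 0.7687 m/d, t = 134/0.7687 = 174.3 d
t(fine sand) / t(clean gravel) = 7143/174.3 = 41.0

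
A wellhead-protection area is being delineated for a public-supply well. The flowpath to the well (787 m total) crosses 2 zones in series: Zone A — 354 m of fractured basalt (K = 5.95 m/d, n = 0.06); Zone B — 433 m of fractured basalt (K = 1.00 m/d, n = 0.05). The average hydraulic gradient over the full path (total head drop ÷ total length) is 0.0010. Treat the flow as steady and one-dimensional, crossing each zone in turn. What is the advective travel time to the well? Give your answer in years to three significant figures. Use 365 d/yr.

73.5 years

Steady 1-D flow in series ⇒ the Darcy flux q is identical in every zone and the zone head losses add (resistances L/K in series).
Σ(L/K) = 354/5.95 + 433/1.00 = 59.50 + 433.0 = 492.5 d
K_eq = L_total / Σ(L/K) = 787 / 492.5 = 1.598 m/d
q = K_eq · i = 1.598 × 0.0010 = 0.001598 m/d (same in every zone)
Zone A: v = q/n = 0.001598/0.06 = 0.02663 m/d → t_A = 354/0.02663 = 13290 d
Zone B: v = q/n = 0.001598/0.05 = 0.03196 m/d → t_B = 433/0.03196 = 13550 d
Total t = 13290 + 13550 = 26840 d
   = 26840 / 365 = 73.5 yr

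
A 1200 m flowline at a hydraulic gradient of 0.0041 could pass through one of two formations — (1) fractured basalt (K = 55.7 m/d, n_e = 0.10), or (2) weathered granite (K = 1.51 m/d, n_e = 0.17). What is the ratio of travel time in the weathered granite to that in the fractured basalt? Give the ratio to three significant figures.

Unit 1 (fractured basalt): v = 55.7×0.0041/0.10 = 2.284 m/d, t = 1200/2.284 = 525.5 d
Unit 2 (weathered granite): v = 1.51×0.0041/0.17 = 0.03642 m/d, t = 1200/0.03642 = 32950 d
t(weathered granite) / t(fractured basalt) = 32950/525.5 = 62.7

62.7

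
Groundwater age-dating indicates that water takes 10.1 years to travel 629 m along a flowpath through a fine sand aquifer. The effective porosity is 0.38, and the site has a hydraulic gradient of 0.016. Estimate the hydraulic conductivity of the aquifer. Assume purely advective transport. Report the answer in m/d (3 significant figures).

4.05 m/d

t = 10.1 years = 3687 d
v = L / t = 629 / 3687 = 0.1706 m/d
K = v · n / i = 0.1706 × 0.38 / 0.016 = 4.05 m/d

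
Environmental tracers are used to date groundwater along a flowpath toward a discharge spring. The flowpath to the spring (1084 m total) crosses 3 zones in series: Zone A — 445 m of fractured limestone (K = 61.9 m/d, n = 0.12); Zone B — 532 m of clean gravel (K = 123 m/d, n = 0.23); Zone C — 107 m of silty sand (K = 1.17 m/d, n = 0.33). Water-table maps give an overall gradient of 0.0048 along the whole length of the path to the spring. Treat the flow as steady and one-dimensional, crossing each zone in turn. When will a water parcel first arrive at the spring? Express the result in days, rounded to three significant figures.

Steady 1-D flow in series ⇒ the Darcy flux q is identical in every zone and the zone head losses add (resistances L/K in series).
Σ(L/K) = 445/61.9 + 532/123 + 107/1.17 = 7.189 + 4.325 + 91.45 = 103.0 d
K_eq = L_total / Σ(L/K) = 1084 / 103.0 = 10.53 m/d
q = K_eq · i = 10.53 × 0.0048 = 0.05053 m/d (same in every zone)
Zone A: v = q/n = 0.05053/0.12 = 0.4211 m/d → t_A = 445/0.4211 = 1057 d
Zone B: v = q/n = 0.05053/0.23 = 0.2197 m/d → t_B = 532/0.2197 = 2421 d
Zone C: v = q/n = 0.05053/0.33 = 0.1531 m/d → t_C = 107/0.1531 = 698.8 d
Total t = 1057 + 2421 + 698.8 = 4177 d

4180 days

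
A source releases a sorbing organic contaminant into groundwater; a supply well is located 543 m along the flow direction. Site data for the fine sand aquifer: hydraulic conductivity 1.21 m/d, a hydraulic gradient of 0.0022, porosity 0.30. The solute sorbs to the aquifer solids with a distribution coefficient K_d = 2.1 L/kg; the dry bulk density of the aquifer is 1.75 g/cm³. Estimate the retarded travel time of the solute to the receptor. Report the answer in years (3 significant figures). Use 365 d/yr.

Darcy flux q = K·i = 1.21 × 0.0022 = 0.002662 m/d
Seepage velocity v = q / n = 0.002662 / 0.30 = 0.008873 m/d
Retardation R = 1 + ρ_b·K_d/n = 1 + 1.75×2.1/0.30 = 13.25
Contaminant velocity v_c = v/R = 0.008873/13.25 = 6.697e-4 m/d
t = L/v_c = 543/6.697e-4 = 810800 d
   = 810800/365 = 2220 yr

2220 years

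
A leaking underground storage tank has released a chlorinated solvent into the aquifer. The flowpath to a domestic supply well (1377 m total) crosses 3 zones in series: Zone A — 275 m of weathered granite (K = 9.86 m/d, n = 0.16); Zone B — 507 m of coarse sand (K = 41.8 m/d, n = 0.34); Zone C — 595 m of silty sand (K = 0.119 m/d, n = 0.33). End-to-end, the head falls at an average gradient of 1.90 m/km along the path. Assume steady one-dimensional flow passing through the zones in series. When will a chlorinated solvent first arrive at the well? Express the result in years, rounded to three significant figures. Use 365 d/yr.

2180 years

Steady 1-D flow in series ⇒ the Darcy flux q is identical in every zone and the zone head losses add (resistances L/K in series).
Σ(L/K) = 275/9.86 + 507/41.8 + 595/0.119 = 27.89 + 12.13 + 5000 = 5040 d
K_eq = L_total / Σ(L/K) = 1377 / 5040 = 0.2732 m/d
q = K_eq · i = 0.2732 × 0.0019 = 5.191e-4 m/d (same in every zone)
Zone A: v = q/n = 5.191e-4/0.16 = 0.003244 m/d → t_A = 275/0.003244 = 84760 d
Zone B: v = q/n = 5.191e-4/0.34 = 0.001527 m/d → t_B = 507/0.001527 = 332100 d
Zone C: v = q/n = 5.191e-4/0.33 = 0.001573 m/d → t_C = 595/0.001573 = 378200 d
Total t = 84760 + 332100 + 378200 = 795100 d
   = 795100 / 365 = 2180 yr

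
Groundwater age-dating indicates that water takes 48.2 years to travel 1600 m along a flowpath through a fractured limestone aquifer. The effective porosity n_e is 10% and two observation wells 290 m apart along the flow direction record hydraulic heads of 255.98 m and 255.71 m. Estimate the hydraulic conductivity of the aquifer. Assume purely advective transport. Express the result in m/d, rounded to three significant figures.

9.77 m/d

Hydraulic gradient i = (255.98 − 255.71) / 290 = 0.27 / 290 = 9.310e-4
t = 48.2 years = 17590 d
v = L / t = 1600 / 17590 = 0.09095 m/d
K = v · n / i = 0.09095 × 0.10 / 9.310e-4 = 9.77 m/d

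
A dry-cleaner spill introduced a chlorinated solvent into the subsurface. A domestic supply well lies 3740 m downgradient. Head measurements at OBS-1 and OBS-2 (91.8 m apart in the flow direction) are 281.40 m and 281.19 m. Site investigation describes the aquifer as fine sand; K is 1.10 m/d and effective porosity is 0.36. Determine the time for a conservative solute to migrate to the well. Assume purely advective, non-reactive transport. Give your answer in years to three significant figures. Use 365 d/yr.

Hydraulic gradient i = (281.40 − 281.19) / 91.8 = 0.21 / 91.8 = 0.002288
q = Ki = 1.10 × 0.002288 = 0.002516 m/d
Seepage velocity v = q / n = 0.002516 / 0.36 = 0.006990 m/d
t = L / v = 3740 / 0.006990 = 535100 d
   = 535100 / 365 = 1470 yr

1470 years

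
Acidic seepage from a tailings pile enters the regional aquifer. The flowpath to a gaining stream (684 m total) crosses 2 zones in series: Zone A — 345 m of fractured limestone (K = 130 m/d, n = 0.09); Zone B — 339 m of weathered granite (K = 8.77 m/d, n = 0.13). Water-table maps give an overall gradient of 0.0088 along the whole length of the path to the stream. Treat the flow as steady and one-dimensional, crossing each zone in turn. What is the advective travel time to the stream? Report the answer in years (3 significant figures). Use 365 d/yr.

1.41 years

For zones in series the flux q is common to all zones; the equivalent conductivity is the harmonic (thickness-weighted) mean, K_eq = L_total / Σ(L_j/K_j).
Σ(L/K) = 345/130 + 339/8.77 = 2.654 + 38.65 = 41.31 d
K_eq = L_total / Σ(L/K) = 684 / 41.31 = 16.56 m/d
q = K_eq · i = 16.56 × 0.0088 = 0.1457 m/d (same in every zone)
Zone A: v = q/n = 0.1457/0.09 = 1.619 m/d → t_A = 345/1.619 = 213.1 d
Zone B: v = q/n = 0.1457/0.13 = 1.121 m/d → t_B = 339/1.121 = 302.4 d
Total t = 213.1 + 302.4 = 515.5 d
   = 515.5 / 365 = 1.41 yr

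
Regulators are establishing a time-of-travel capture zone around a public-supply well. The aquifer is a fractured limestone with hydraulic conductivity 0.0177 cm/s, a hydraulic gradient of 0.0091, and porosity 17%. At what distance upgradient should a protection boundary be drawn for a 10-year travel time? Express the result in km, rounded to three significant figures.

2.99 km

K = 0.0177 cm/s × 864 = 15.29 m/d
Darcy flux q = K·i = 15.29 × 0.0091 = 0.1392 m/d
v_s = q/n_e = 0.1392/0.17 = 0.8186 m/d
T = 10 yr × 365 = 3650 d
L = v × T = 0.8186 × 3650 = 2988 m
   = 2.99 km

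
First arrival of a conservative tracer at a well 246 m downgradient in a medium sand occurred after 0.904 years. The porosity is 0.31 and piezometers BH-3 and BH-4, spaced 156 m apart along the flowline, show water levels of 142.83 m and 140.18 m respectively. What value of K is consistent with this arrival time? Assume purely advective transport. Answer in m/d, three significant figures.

13.6 m/d

Hydraulic gradient i = (142.83 − 140.18) / 156 = 2.65 / 156 = 0.01699
t = 0.904 years = 330.0 d
v = L / t = 246 / 330.0 = 0.7455 m/d
K = v · n / i = 0.7455 × 0.31 / 0.01699 = 13.6 m/d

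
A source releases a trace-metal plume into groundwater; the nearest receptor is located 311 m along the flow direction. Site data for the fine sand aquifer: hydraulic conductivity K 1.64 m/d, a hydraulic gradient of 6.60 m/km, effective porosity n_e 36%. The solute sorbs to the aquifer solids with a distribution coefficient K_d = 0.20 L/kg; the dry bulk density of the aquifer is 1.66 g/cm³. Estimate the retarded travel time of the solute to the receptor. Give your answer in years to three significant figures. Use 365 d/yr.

54.5 years

q = Ki = 1.64 × 0.0066 = 0.01082 m/d
Average linear velocity = 0.01082 / 0.36 = 0.03007 m/d
Retardation R = 1 + ρ_b·K_d/n = 1 + 1.66×0.20/0.36 = 1.922
Contaminant velocity v_c = v/R = 0.03007/1.922 = 0.01564 m/d
t = L/v_c = 311/0.01564 = 19880 d
   = 19880/365 = 54.5 yr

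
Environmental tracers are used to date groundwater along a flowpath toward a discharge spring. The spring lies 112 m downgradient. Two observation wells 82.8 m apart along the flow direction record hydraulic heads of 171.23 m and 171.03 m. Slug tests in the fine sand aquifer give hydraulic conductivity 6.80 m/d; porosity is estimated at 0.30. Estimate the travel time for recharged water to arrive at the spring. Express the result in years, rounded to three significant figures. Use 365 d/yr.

5.60 years

Hydraulic gradient i = (171.23 − 171.03) / 82.8 = 0.20 / 82.8 = 0.002415
Specific discharge q = 6.80 × 0.002415 = 0.01643 m/d
Average linear velocity = 0.01643 / 0.30 = 0.05475 m/d
t = L / v = 112 / 0.05475 = 2046 d
   = 2046 / 365 = 5.60 yr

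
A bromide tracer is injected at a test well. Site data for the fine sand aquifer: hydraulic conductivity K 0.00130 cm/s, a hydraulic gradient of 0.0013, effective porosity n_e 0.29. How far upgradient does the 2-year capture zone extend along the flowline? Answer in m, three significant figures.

K = 0.00130 cm/s × 864 = 1.123 m/d
q = Ki = 1.123 × 0.0013 = 0.001460 m/d
v = Ki/n = 1.123·0.0013/0.29 = 0.005035 m/d
T = 2 yr × 365 = 730 d
L = v × T = 0.005035 × 730 = 3.676 m

3.68 m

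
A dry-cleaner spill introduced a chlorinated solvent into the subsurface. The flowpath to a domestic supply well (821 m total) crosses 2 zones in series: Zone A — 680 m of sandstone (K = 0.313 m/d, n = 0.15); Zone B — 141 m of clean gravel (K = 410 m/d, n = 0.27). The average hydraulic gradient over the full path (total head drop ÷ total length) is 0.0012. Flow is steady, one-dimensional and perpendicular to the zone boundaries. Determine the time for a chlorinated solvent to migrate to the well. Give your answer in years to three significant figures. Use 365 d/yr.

Continuity: the same q passes through each zone, so ΔH = q·Σ(L_j/K_j) — the zones act as resistances in series.
Σ(L/K) = 680/0.313 + 141/410 = 2173 + 0.3439 = 2173 d
K_eq = L_total / Σ(L/K) = 821 / 2173 = 0.3778 m/d
q = K_eq · i = 0.3778 × 0.0012 = 4.534e-4 m/d (same in every zone)
Zone A: v = q/n = 4.534e-4/0.15 = 0.003023 m/d → t_A = 680/0.003023 = 225000 d
Zone B: v = q/n = 4.534e-4/0.27 = 0.001679 m/d → t_B = 141/0.001679 = 83960 d
Total t = 225000 + 83960 = 308900 d
   = 308900 / 365 = 846 yr

846 years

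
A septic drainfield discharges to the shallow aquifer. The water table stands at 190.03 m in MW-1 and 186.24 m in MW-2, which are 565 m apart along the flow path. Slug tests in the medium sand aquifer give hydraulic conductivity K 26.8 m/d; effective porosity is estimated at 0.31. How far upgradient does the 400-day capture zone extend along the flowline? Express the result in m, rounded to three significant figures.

232 m

Hydraulic gradient i = (190.03 − 186.24) / 565 = 3.79 / 565 = 0.006708
Specific discharge q = 26.8 × 0.006708 = 0.1798 m/d
Average linear velocity = 0.1798 / 0.31 = 0.5799 m/d
L = v × T = 0.5799 × 400 = 232.0 m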